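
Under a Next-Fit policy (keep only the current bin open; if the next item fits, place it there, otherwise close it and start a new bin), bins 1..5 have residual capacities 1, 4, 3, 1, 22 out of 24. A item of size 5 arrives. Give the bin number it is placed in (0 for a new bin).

5

Next-Fit only looks at bin 5, which has 22 free.
5 fits there.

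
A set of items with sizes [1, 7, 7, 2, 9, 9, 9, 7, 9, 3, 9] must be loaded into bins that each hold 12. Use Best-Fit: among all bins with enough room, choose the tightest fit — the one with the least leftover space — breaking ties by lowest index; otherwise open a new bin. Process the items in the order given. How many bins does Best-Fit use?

8

1 → bin 1 (remaining 11)
7 → bin 1 (remaining 4)
7 → bin 2 (remaining 5)
2 → bin 1 (remaining 2)
9 → bin 3 (remaining 3)
9 → bin 4 (remaining 3)
9 → bin 5 (remaining 3)
7 → bin 6 (remaining 5)
9 → bin 7 (remaining 3)
3 → bin 3 (remaining 0)
9 → bin 8 (remaining 3)
Final bins: [1,7,2] [7] [9,3] [9] [9] [7] [9] [9].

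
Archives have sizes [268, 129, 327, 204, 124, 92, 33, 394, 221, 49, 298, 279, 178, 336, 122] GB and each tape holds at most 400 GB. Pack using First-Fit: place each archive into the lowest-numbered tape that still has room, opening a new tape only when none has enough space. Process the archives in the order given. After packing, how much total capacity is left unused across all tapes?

546

tape 1: place 268 GB, 132 GB left
tape 1: place 129 GB, 3 GB left
tape 2: place 327 GB, 73 GB left
tape 3: place 204 GB, 196 GB left
tape 3: place 124 GB, 72 GB left
tape 4: place 92 GB, 308 GB left
tape 2: place 33 GB, 40 GB left
tape 5: place 394 GB, 6 GB left
tape 4: place 221 GB, 87 GB left
tape 3: place 49 GB, 23 GB left
tape 6: place 298 GB, 102 GB left
tape 7: place 279 GB, 121 GB left
tape 8: place 178 GB, 222 GB left
tape 9: place 336 GB, 64 GB left
tape 8: place 122 GB, 100 GB left
9 tapes × 400 GB = 3600 GB; used 3054 GB; unused 546 GB.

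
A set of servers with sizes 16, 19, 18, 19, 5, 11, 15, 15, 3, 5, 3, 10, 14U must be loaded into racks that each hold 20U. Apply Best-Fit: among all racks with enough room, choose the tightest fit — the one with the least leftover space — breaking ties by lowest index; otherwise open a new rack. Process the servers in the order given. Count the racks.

rack 1: place 16U, 4U left
rack 2: place 19U, 1U left
rack 3: place 18U, 2U left
rack 4: place 19U, 1U left
rack 5: place 5U, 15U left
rack 5: place 11U, 4U left
rack 6: place 15U, 5U left
rack 7: place 15U, 5U left
rack 1: place 3U, 1U left
rack 6: place 5U, 0U left
rack 5: place 3U, 1U left
rack 8: place 10U, 10U left
rack 9: place 14U, 6U left
Final racks: [16,3] [19] [18] [19] [5,11,3] [15,5] [15] [10] [14].

9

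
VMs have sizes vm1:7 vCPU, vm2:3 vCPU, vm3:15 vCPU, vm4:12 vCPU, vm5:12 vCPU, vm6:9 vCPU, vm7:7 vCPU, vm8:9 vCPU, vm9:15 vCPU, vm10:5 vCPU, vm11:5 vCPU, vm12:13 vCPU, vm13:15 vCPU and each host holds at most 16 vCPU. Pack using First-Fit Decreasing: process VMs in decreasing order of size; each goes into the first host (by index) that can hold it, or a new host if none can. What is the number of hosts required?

Sorted descending: 15, 15, 15, 13, 12, 12, 9, 9, 7, 7, 5, 5, 3.
host 1: place 15 vCPU, 1 vCPU left
host 2: place 15 vCPU, 1 vCPU left
host 3: place 15 vCPU, 1 vCPU left
host 4: place 13 vCPU, 3 vCPU left
host 5: place 12 vCPU, 4 vCPU left
host 6: place 12 vCPU, 4 vCPU left
host 7: place 9 vCPU, 7 vCPU left
host 8: place 9 vCPU, 7 vCPU left
host 7: place 7 vCPU, 0 vCPU left
host 8: place 7 vCPU, 0 vCPU left
host 9: place 5 vCPU, 11 vCPU left
host 9: place 5 vCPU, 6 vCPU left
host 4: place 3 vCPU, 0 vCPU left

9 hosts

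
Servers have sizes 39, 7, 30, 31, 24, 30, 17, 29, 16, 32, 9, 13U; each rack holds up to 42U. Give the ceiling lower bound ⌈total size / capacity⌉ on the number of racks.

7 racks

Total size = 39 + 7 + 30 + 31 + 24 + 30 + 17 + 29 + 16 + 32 + 9 + 13 = 277U.
⌈277 / 42⌉ = 7.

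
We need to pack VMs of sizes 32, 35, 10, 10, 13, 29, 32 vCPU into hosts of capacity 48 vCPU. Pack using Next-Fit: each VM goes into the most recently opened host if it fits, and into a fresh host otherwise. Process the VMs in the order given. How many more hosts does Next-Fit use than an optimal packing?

Next-Fit: [32] [35,10] [10,13] [29] [32] → 5 hosts.
Total size 161 vCPU; any packing needs at least ⌈161/48⌉ = 4 hosts.
An optimal packing achieves that bound: [35,13] [32,10] [32,10] [29] → 4 hosts.
Excess: 5 − 4 = 1.

1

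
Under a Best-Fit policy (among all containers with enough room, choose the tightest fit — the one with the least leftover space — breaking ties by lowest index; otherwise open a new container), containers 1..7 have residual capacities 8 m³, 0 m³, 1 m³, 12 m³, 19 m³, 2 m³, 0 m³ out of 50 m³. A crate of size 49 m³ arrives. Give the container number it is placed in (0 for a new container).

No container has ≥ 49 m³ free, so a new container is opened.

0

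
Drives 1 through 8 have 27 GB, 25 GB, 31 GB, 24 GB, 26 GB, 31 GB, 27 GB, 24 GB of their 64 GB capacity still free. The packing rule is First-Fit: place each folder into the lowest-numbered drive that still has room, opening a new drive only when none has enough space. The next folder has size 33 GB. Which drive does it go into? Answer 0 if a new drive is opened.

No drive has ≥ 33 GB free, so a new drive is opened.

0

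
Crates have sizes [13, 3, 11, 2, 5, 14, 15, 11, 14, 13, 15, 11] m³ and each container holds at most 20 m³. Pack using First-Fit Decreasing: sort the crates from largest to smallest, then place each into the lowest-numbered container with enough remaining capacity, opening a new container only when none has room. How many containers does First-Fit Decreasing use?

Sorted descending: 15, 15, 14, 14, 13, 13, 11, 11, 11, 5, 3, 2.
Put 15 m³ in container 1; 5 m³ remain.
Put 15 m³ in container 2; 5 m³ remain.
Put 14 m³ in container 3; 6 m³ remain.
Put 14 m³ in container 4; 6 m³ remain.
Put 13 m³ in container 5; 7 m³ remain.
Put 13 m³ in container 6; 7 m³ remain.
Put 11 m³ in container 7; 9 m³ remain.
Put 11 m³ in container 8; 9 m³ remain.
Put 11 m³ in container 9; 9 m³ remain.
Put 5 m³ in container 1; 0 m³ remain.
Put 3 m³ in container 2; 2 m³ remain.
Put 2 m³ in container 2; 0 m³ remain.

9 containers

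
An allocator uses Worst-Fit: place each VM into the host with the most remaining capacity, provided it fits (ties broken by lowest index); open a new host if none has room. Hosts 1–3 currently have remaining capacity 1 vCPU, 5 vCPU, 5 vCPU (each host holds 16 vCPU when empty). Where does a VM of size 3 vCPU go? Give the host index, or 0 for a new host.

Hosts with room: host 2 (5 vCPU), host 3 (5 vCPU).
Most room is host 2 with 5 vCPU free.

2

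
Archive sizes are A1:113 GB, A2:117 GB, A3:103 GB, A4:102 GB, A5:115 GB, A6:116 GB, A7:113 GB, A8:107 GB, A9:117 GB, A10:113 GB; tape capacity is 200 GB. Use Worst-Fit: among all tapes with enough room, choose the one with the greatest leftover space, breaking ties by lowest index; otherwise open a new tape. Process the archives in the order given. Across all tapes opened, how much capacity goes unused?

884

Put A1 (113 GB) in tape 1; 87 GB remain.
Put A2 (117 GB) in tape 2; 83 GB remain.
Put A3 (103 GB) in tape 3; 97 GB remain.
Put A4 (102 GB) in tape 4; 98 GB remain.
Put A5 (115 GB) in tape 5; 85 GB remain.
Put A6 (116 GB) in tape 6; 84 GB remain.
Put A7 (113 GB) in tape 7; 87 GB remain.
Put A8 (107 GB) in tape 8; 93 GB remain.
Put A9 (117 GB) in tape 9; 83 GB remain.
Put A10 (113 GB) in tape 10; 87 GB remain.
10 tapes × 200 GB = 2000 GB; used 1116 GB; unused 884 GB.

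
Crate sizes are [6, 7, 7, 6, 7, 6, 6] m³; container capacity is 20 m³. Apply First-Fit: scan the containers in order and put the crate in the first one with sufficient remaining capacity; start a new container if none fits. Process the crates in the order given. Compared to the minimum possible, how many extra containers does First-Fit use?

First-Fit: [6,7,7] [6,7,6] [6] → 3 containers.
Total size 45 m³; any packing needs at least ⌈45/20⌉ = 3 containers.
So 3 is already optimal.

0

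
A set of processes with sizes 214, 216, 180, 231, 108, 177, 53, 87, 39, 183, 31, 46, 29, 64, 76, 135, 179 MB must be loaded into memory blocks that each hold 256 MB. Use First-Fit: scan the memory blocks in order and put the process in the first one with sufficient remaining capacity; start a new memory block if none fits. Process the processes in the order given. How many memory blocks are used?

9

214 MB → memory block 1 (remaining 42 MB)
216 MB → memory block 2 (remaining 40 MB)
180 MB → memory block 3 (remaining 76 MB)
231 MB → memory block 4 (remaining 25 MB)
108 MB → memory block 5 (remaining 148 MB)
177 MB → memory block 6 (remaining 79 MB)
53 MB → memory block 3 (remaining 23 MB)
87 MB → memory block 5 (remaining 61 MB)
39 MB → memory block 1 (remaining 3 MB)
183 MB → memory block 7 (remaining 73 MB)
31 MB → memory block 2 (remaining 9 MB)
46 MB → memory block 5 (remaining 15 MB)
29 MB → memory block 6 (remaining 50 MB)
64 MB → memory block 7 (remaining 9 MB)
76 MB → memory block 8 (remaining 180 MB)
135 MB → memory block 8 (remaining 45 MB)
179 MB → memory block 9 (remaining 77 MB)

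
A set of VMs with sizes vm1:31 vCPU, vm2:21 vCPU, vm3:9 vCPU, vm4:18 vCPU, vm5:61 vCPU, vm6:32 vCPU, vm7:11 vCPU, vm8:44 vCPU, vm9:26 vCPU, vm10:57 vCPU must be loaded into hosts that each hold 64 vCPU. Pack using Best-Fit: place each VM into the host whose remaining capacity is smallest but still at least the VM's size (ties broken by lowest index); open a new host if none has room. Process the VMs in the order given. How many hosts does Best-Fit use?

6

host 1: place vm1 (31 vCPU), 33 vCPU left
host 1: place vm2 (21 vCPU), 12 vCPU left
host 1: place vm3 (9 vCPU), 3 vCPU left
host 2: place vm4 (18 vCPU), 46 vCPU left
host 3: place vm5 (61 vCPU), 3 vCPU left
host 2: place vm6 (32 vCPU), 14 vCPU left
host 2: place vm7 (11 vCPU), 3 vCPU left
host 4: place vm8 (44 vCPU), 20 vCPU left
host 5: place vm9 (26 vCPU), 38 vCPU left
host 6: place vm10 (57 vCPU), 7 vCPU left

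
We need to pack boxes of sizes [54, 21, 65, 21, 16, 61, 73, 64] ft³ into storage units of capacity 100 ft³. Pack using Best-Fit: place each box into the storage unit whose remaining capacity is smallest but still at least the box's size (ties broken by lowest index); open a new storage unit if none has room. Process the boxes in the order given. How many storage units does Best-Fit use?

5

Put 54 ft³ in storage unit 1; 46 ft³ remain.
Put 21 ft³ in storage unit 1; 25 ft³ remain.
Put 65 ft³ in storage unit 2; 35 ft³ remain.
Put 21 ft³ in storage unit 1; 4 ft³ remain.
Put 16 ft³ in storage unit 2; 19 ft³ remain.
Put 61 ft³ in storage unit 3; 39 ft³ remain.
Put 73 ft³ in storage unit 4; 27 ft³ remain.
Put 64 ft³ in storage unit 5; 36 ft³ remain.
Final storage units: [54,21,21] [65,16] [61] [73] [64].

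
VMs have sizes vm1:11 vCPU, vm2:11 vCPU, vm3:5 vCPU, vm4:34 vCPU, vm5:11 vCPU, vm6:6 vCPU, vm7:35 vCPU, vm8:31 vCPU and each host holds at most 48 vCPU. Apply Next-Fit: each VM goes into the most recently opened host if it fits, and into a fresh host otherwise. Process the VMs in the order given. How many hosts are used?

4

host 1: place vm1 (11 vCPU), 37 vCPU left
host 1: place vm2 (11 vCPU), 26 vCPU left
host 1: place vm3 (5 vCPU), 21 vCPU left
host 2: place vm4 (34 vCPU), 14 vCPU left
host 2: place vm5 (11 vCPU), 3 vCPU left
host 3: place vm6 (6 vCPU), 42 vCPU left
host 3: place vm7 (35 vCPU), 7 vCPU left
host 4: place vm8 (31 vCPU), 17 vCPU left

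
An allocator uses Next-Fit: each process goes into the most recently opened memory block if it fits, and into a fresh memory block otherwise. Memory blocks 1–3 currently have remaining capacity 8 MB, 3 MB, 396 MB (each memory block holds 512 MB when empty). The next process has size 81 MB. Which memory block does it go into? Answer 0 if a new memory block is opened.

3

Next-Fit only looks at memory block 3, which has 396 MB free.
81 MB fits there.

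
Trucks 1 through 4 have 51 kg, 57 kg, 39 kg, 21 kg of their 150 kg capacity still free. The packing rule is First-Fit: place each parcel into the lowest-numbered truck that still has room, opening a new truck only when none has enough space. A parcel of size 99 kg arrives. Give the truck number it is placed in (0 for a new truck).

0

No truck has ≥ 99 kg free, so a new truck is opened.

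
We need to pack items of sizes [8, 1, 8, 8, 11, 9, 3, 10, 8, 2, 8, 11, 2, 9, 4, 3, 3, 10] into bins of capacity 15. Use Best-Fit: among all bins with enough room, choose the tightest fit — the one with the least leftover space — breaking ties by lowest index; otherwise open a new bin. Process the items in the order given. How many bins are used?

bin 1: place 8, 7 left
bin 1: place 1, 6 left
bin 2: place 8, 7 left
bin 3: place 8, 7 left
bin 4: place 11, 4 left
bin 5: place 9, 6 left
bin 4: place 3, 1 left
bin 6: place 10, 5 left
bin 7: place 8, 7 left
bin 6: place 2, 3 left
bin 8: place 8, 7 left
bin 9: place 11, 4 left
bin 6: place 2, 1 left
bin 10: place 9, 6 left
bin 9: place 4, 0 left
bin 1: place 3, 3 left
bin 1: place 3, 0 left
bin 11: place 10, 5 left

11 bins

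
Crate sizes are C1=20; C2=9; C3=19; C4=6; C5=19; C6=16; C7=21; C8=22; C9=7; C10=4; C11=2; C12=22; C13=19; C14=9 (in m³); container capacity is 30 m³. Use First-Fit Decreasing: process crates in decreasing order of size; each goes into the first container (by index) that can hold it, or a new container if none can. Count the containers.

8

Sorted descending: 22, 22, 21, 20, 19, 19, 19, 16, 9, 9, 7, 6, 4, 2.
container 1: place 22 m³, 8 m³ left
container 2: place 22 m³, 8 m³ left
container 3: place 21 m³, 9 m³ left
container 4: place 20 m³, 10 m³ left
container 5: place 19 m³, 11 m³ left
container 6: place 19 m³, 11 m³ left
container 7: place 19 m³, 11 m³ left
container 8: place 16 m³, 14 m³ left
container 3: place 9 m³, 0 m³ left
container 4: place 9 m³, 1 m³ left
container 1: place 7 m³, 1 m³ left
container 2: place 6 m³, 2 m³ left
container 5: place 4 m³, 7 m³ left
container 2: place 2 m³, 0 m³ left
Final containers: [22,7] [22,6,2] [21,9] [20,9] [19,4] [19] [19] [16].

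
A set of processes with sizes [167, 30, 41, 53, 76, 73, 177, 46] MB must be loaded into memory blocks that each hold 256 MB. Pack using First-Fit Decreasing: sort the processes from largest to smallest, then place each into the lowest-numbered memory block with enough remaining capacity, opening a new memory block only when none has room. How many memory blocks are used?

3 memory blocks

Sorted descending: 177, 167, 76, 73, 53, 46, 41, 30.
Put 177 MB in memory block 1; 79 MB remain.
Put 167 MB in memory block 2; 89 MB remain.
Put 76 MB in memory block 1; 3 MB remain.
Put 73 MB in memory block 2; 16 MB remain.
Put 53 MB in memory block 3; 203 MB remain.
Put 46 MB in memory block 3; 157 MB remain.
Put 41 MB in memory block 3; 116 MB remain.
Put 30 MB in memory block 3; 86 MB remain.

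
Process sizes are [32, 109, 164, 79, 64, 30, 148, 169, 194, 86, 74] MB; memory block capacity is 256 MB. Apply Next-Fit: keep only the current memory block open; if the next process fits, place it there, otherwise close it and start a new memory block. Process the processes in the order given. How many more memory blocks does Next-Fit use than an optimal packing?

1

Next-Fit: [32,109] [164,79] [64,30,148] [169] [194] [86,74] → 6 memory blocks.
Total size 1149 MB; any packing needs at least ⌈1149/256⌉ = 5 memory blocks.
An optimal packing achieves that bound: [194,32,30] [169,86] [164,79] [148,74] [109,64] → 5 memory blocks.
Excess: 6 − 5 = 1.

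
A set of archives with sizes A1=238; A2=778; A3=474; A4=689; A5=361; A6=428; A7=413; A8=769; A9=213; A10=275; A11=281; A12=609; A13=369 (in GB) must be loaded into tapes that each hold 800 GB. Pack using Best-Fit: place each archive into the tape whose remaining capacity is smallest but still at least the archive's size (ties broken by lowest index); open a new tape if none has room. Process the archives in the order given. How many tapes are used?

A1 (238 GB) → tape 1 (remaining 562 GB)
A2 (778 GB) → tape 2 (remaining 22 GB)
A3 (474 GB) → tape 1 (remaining 88 GB)
A4 (689 GB) → tape 3 (remaining 111 GB)
A5 (361 GB) → tape 4 (remaining 439 GB)
A6 (428 GB) → tape 4 (remaining 11 GB)
A7 (413 GB) → tape 5 (remaining 387 GB)
A8 (769 GB) → tape 6 (remaining 31 GB)
A9 (213 GB) → tape 5 (remaining 174 GB)
A10 (275 GB) → tape 7 (remaining 525 GB)
A11 (281 GB) → tape 7 (remaining 244 GB)
A12 (609 GB) → tape 8 (remaining 191 GB)
A13 (369 GB) → tape 9 (remaining 431 GB)
Final tapes: [238,474] [778] [689] [361,428] [413,213] [769] [275,281] [609] [369].

9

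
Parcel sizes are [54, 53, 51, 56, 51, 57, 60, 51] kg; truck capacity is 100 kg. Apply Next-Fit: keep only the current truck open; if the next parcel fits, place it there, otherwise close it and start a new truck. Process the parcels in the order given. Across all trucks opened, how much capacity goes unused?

367

truck 1: place 54 kg, 46 kg left
truck 2: place 53 kg, 47 kg left
truck 3: place 51 kg, 49 kg left
truck 4: place 56 kg, 44 kg left
truck 5: place 51 kg, 49 kg left
truck 6: place 57 kg, 43 kg left
truck 7: place 60 kg, 40 kg left
truck 8: place 51 kg, 49 kg left
8 trucks × 100 kg = 800 kg; used 433 kg; unused 367 kg.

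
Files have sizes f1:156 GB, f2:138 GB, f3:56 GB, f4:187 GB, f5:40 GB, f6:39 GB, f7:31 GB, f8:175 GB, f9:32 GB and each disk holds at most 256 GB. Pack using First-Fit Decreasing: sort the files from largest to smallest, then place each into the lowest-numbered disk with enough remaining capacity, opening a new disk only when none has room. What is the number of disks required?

4

Sorted descending: 187, 175, 156, 138, 56, 40, 39, 32, 31.
disk 1: place 187 GB, 69 GB left
disk 2: place 175 GB, 81 GB left
disk 3: place 156 GB, 100 GB left
disk 4: place 138 GB, 118 GB left
disk 1: place 56 GB, 13 GB left
disk 2: place 40 GB, 41 GB left
disk 2: place 39 GB, 2 GB left
disk 3: place 32 GB, 68 GB left
disk 3: place 31 GB, 37 GB left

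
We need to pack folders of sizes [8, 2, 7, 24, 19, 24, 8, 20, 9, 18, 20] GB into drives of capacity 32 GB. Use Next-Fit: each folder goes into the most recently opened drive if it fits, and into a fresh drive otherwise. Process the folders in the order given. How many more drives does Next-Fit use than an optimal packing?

Next-Fit: [8,2,7] [24] [19] [24,8] [20,9] [18] [20] → 7 drives.
6 folders exceed 16 GB (half the capacity), and no two of those can share a drive, so at least 6 drives are needed.
An optimal packing achieves that bound: [24,8] [24,8] [20,9,2] [20,7] [19] [18] → 6 drives.
Excess: 7 − 6 = 1.

1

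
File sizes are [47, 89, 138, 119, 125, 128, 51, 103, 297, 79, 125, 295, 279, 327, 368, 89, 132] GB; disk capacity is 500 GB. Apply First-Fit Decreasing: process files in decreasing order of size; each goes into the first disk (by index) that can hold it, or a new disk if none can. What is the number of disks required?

6 disks

Sorted descending: 368, 327, 297, 295, 279, 138, 132, 128, 125, 125, 119, 103, 89, 89, 79, 51, 47.
Put 368 GB in disk 1; 132 GB remain.
Put 327 GB in disk 2; 173 GB remain.
Put 297 GB in disk 3; 203 GB remain.
Put 295 GB in disk 4; 205 GB remain.
Put 279 GB in disk 5; 221 GB remain.
Put 138 GB in disk 2; 35 GB remain.
Put 132 GB in disk 1; 0 GB remain.
Put 128 GB in disk 3; 75 GB remain.
Put 125 GB in disk 4; 80 GB remain.
Put 125 GB in disk 5; 96 GB remain.
Put 119 GB in disk 6; 381 GB remain.
Put 103 GB in disk 6; 278 GB remain.
Put 89 GB in disk 5; 7 GB remain.
Put 89 GB in disk 6; 189 GB remain.
Put 79 GB in disk 4; 1 GB remain.
Put 51 GB in disk 3; 24 GB remain.
Put 47 GB in disk 6; 142 GB remain.
Final disks: [368,132] [327,138] [297,128,51] [295,125,79] [279,125,89] [119,103,89,47].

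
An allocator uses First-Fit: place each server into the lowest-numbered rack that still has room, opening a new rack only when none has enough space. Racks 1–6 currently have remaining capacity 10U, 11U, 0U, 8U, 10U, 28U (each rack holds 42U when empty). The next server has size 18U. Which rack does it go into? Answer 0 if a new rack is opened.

6

Racks with room: rack 6 (28U).
The first with room is rack 6.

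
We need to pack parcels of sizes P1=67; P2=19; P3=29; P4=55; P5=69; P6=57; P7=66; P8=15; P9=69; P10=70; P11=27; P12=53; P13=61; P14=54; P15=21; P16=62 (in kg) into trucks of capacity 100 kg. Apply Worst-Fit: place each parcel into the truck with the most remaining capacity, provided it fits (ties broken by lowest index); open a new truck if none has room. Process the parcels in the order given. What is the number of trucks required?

11

P1 (67 kg) → truck 1 (remaining 33 kg)
P2 (19 kg) → truck 1 (remaining 14 kg)
P3 (29 kg) → truck 2 (remaining 71 kg)
P4 (55 kg) → truck 2 (remaining 16 kg)
P5 (69 kg) → truck 3 (remaining 31 kg)
P6 (57 kg) → truck 4 (remaining 43 kg)
P7 (66 kg) → truck 5 (remaining 34 kg)
P8 (15 kg) → truck 4 (remaining 28 kg)
P9 (69 kg) → truck 6 (remaining 31 kg)
P10 (70 kg) → truck 7 (remaining 30 kg)
P11 (27 kg) → truck 5 (remaining 7 kg)
P12 (53 kg) → truck 8 (remaining 47 kg)
P13 (61 kg) → truck 9 (remaining 39 kg)
P14 (54 kg) → truck 10 (remaining 46 kg)
P15 (21 kg) → truck 8 (remaining 26 kg)
P16 (62 kg) → truck 11 (remaining 38 kg)
Final trucks: [67,19] [29,55] [69] [57,15] [66,27] [69] [70] [53,21] [61] [54] [62].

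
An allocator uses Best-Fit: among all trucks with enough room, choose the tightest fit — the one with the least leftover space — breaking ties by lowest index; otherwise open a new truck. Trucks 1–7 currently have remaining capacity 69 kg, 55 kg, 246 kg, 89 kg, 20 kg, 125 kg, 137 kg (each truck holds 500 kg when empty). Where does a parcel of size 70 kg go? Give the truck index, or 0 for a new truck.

Trucks with room: truck 3 (246 kg), truck 4 (89 kg), truck 6 (125 kg), truck 7 (137 kg).
Tightest fit is truck 4 with 89 kg free.

4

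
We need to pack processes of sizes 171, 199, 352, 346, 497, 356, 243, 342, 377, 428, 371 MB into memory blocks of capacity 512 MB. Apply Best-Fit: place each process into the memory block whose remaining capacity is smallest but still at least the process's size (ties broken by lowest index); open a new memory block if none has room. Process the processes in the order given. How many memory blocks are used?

memory block 1: place 171 MB, 341 MB left
memory block 1: place 199 MB, 142 MB left
memory block 2: place 352 MB, 160 MB left
memory block 3: place 346 MB, 166 MB left
memory block 4: place 497 MB, 15 MB left
memory block 5: place 356 MB, 156 MB left
memory block 6: place 243 MB, 269 MB left
memory block 7: place 342 MB, 170 MB left
memory block 8: place 377 MB, 135 MB left
memory block 9: place 428 MB, 84 MB left
memory block 10: place 371 MB, 141 MB left
Final memory blocks: [171,199] [352] [346] [497] [356] [243] [342] [377] [428] [371].

10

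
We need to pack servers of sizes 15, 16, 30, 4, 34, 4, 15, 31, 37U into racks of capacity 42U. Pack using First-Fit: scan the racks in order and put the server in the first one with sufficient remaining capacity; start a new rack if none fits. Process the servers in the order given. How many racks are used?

15U → rack 1 (remaining 27U)
16U → rack 1 (remaining 11U)
30U → rack 2 (remaining 12U)
4U → rack 1 (remaining 7U)
34U → rack 3 (remaining 8U)
4U → rack 1 (remaining 3U)
15U → rack 4 (remaining 27U)
31U → rack 5 (remaining 11U)
37U → rack 6 (remaining 5U)

6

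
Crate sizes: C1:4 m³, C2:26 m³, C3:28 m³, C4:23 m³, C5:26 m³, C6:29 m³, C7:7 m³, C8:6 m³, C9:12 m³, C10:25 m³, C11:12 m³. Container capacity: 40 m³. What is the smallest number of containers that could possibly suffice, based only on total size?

5

Total size = 4 + 26 + 28 + 23 + 26 + 29 + 7 + 6 + 12 + 25 + 12 = 198 m³.
⌈198 / 40⌉ = 5.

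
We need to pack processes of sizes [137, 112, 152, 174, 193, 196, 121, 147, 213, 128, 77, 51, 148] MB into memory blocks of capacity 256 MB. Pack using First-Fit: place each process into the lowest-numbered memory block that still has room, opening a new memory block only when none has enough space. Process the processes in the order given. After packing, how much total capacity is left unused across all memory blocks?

455

137 MB → memory block 1 (remaining 119 MB)
112 MB → memory block 1 (remaining 7 MB)
152 MB → memory block 2 (remaining 104 MB)
174 MB → memory block 3 (remaining 82 MB)
193 MB → memory block 4 (remaining 63 MB)
196 MB → memory block 5 (remaining 60 MB)
121 MB → memory block 6 (remaining 135 MB)
147 MB → memory block 7 (remaining 109 MB)
213 MB → memory block 8 (remaining 43 MB)
128 MB → memory block 6 (remaining 7 MB)
77 MB → memory block 2 (remaining 27 MB)
51 MB → memory block 3 (remaining 31 MB)
148 MB → memory block 9 (remaining 108 MB)
9 memory blocks × 256 MB = 2304 MB; used 1849 MB; unused 455 MB.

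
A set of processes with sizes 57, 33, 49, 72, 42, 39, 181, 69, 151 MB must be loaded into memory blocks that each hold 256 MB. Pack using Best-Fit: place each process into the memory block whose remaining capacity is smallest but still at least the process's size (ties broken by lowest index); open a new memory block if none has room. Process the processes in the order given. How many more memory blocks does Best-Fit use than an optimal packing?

0

Best-Fit: [57,33,49,72,42] [39,181] [69,151] → 3 memory blocks.
Total size 693 MB; any packing needs at least ⌈693/256⌉ = 3 memory blocks.
So 3 is already optimal.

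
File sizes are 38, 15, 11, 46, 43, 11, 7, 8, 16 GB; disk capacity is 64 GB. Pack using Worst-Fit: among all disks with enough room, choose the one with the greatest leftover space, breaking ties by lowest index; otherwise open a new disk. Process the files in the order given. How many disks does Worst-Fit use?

4

38 GB → disk 1 (remaining 26 GB)
15 GB → disk 1 (remaining 11 GB)
11 GB → disk 1 (remaining 0 GB)
46 GB → disk 2 (remaining 18 GB)
43 GB → disk 3 (remaining 21 GB)
11 GB → disk 3 (remaining 10 GB)
7 GB → disk 2 (remaining 11 GB)
8 GB → disk 2 (remaining 3 GB)
16 GB → disk 4 (remaining 48 GB)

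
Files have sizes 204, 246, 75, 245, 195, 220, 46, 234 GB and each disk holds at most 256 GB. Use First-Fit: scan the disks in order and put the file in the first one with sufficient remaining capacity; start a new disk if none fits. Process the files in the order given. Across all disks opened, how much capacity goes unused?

204 GB → disk 1 (remaining 52 GB)
246 GB → disk 2 (remaining 10 GB)
75 GB → disk 3 (remaining 181 GB)
245 GB → disk 4 (remaining 11 GB)
195 GB → disk 5 (remaining 61 GB)
220 GB → disk 6 (remaining 36 GB)
46 GB → disk 1 (remaining 6 GB)
234 GB → disk 7 (remaining 22 GB)
7 disks × 256 GB = 1792 GB; used 1465 GB; unused 327 GB.

327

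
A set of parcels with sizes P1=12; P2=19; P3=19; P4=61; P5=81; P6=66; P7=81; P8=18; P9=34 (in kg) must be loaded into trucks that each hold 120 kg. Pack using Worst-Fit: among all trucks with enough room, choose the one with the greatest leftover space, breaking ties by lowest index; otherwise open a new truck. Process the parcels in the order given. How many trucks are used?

P1 (12 kg) → truck 1 (remaining 108 kg)
P2 (19 kg) → truck 1 (remaining 89 kg)
P3 (19 kg) → truck 1 (remaining 70 kg)
P4 (61 kg) → truck 1 (remaining 9 kg)
P5 (81 kg) → truck 2 (remaining 39 kg)
P6 (66 kg) → truck 3 (remaining 54 kg)
P7 (81 kg) → truck 4 (remaining 39 kg)
P8 (18 kg) → truck 3 (remaining 36 kg)
P9 (34 kg) → truck 2 (remaining 5 kg)

4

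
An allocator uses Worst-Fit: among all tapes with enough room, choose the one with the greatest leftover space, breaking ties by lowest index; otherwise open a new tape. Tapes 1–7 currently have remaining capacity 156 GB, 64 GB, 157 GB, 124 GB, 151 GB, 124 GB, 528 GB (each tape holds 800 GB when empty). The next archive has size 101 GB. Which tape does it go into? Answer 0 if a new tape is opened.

Tapes with room: tape 1 (156 GB), tape 3 (157 GB), tape 4 (124 GB), tape 5 (151 GB), tape 6 (124 GB), tape 7 (528 GB).
Most room is tape 7 with 528 GB free.

7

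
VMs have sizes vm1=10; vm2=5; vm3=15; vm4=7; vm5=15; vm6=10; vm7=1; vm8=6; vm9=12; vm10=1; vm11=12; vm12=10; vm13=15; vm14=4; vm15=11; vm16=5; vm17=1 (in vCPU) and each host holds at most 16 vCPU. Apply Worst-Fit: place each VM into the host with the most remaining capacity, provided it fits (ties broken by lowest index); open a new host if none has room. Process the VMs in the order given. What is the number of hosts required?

10

Put vm1 (10 vCPU) in host 1; 6 vCPU remain.
Put vm2 (5 vCPU) in host 1; 1 vCPU remain.
Put vm3 (15 vCPU) in host 2; 1 vCPU remain.
Put vm4 (7 vCPU) in host 3; 9 vCPU remain.
Put vm5 (15 vCPU) in host 4; 1 vCPU remain.
Put vm6 (10 vCPU) in host 5; 6 vCPU remain.
Put vm7 (1 vCPU) in host 3; 8 vCPU remain.
Put vm8 (6 vCPU) in host 3; 2 vCPU remain.
Put vm9 (12 vCPU) in host 6; 4 vCPU remain.
Put vm10 (1 vCPU) in host 5; 5 vCPU remain.
Put vm11 (12 vCPU) in host 7; 4 vCPU remain.
Put vm12 (10 vCPU) in host 8; 6 vCPU remain.
Put vm13 (15 vCPU) in host 9; 1 vCPU remain.
Put vm14 (4 vCPU) in host 8; 2 vCPU remain.
Put vm15 (11 vCPU) in host 10; 5 vCPU remain.
Put vm16 (5 vCPU) in host 5; 0 vCPU remain.
Put vm17 (1 vCPU) in host 10; 4 vCPU remain.
Final hosts: [10,5] [15] [7,1,6] [15] [10,1,5] [12] [12] [10,4] [15] [11,1].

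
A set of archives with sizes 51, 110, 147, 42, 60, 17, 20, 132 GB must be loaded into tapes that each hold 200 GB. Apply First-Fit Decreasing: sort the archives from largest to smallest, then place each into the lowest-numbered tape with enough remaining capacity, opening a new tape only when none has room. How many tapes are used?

3 tapes

Sorted descending: 147, 132, 110, 60, 51, 42, 20, 17.
tape 1: place 147 GB, 53 GB left
tape 2: place 132 GB, 68 GB left
tape 3: place 110 GB, 90 GB left
tape 2: place 60 GB, 8 GB left
tape 1: place 51 GB, 2 GB left
tape 3: place 42 GB, 48 GB left
tape 3: place 20 GB, 28 GB left
tape 3: place 17 GB, 11 GB left
Final tapes: [147,51] [132,60] [110,42,20,17].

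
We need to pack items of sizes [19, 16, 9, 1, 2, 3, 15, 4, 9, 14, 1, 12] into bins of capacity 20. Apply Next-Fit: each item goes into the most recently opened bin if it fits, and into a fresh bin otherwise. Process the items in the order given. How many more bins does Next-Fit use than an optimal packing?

Next-Fit: [19] [16] [9,1,2,3] [15,4] [9] [14,1] [12] → 7 bins.
Total size 105; any packing needs at least ⌈105/20⌉ = 6 bins.
An optimal packing achieves that bound: [19,1] [16,4] [15,3,2] [14,1] [12] [9,9] → 6 bins.
Excess: 7 − 6 = 1.

1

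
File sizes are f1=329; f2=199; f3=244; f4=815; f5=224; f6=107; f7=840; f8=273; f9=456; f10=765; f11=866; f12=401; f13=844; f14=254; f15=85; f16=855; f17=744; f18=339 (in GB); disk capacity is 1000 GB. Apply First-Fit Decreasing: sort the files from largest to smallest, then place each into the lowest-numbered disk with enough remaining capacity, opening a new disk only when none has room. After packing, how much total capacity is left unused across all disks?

Sorted descending: 866, 855, 844, 840, 815, 765, 744, 456, 401, 339, 329, 273, 254, 244, 224, 199, 107, 85.
disk 1: place 866 GB, 134 GB left
disk 2: place 855 GB, 145 GB left
disk 3: place 844 GB, 156 GB left
disk 4: place 840 GB, 160 GB left
disk 5: place 815 GB, 185 GB left
disk 6: place 765 GB, 235 GB left
disk 7: place 744 GB, 256 GB left
disk 8: place 456 GB, 544 GB left
disk 8: place 401 GB, 143 GB left
disk 9: place 339 GB, 661 GB left
disk 9: place 329 GB, 332 GB left
disk 9: place 273 GB, 59 GB left
disk 7: place 254 GB, 2 GB left
disk 10: place 244 GB, 756 GB left
disk 6: place 224 GB, 11 GB left
disk 10: place 199 GB, 557 GB left
disk 1: place 107 GB, 27 GB left
disk 2: place 85 GB, 60 GB left
10 disks × 1000 GB = 10000 GB; used 8640 GB; unused 1360 GB.

1360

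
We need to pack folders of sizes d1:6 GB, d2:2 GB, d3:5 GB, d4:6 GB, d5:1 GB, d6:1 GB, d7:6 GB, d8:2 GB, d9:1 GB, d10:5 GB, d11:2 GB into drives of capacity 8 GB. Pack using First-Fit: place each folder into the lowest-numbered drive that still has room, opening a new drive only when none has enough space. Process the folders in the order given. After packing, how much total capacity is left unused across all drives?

3

d1 (6 GB) → drive 1 (remaining 2 GB)
d2 (2 GB) → drive 1 (remaining 0 GB)
d3 (5 GB) → drive 2 (remaining 3 GB)
d4 (6 GB) → drive 3 (remaining 2 GB)
d5 (1 GB) → drive 2 (remaining 2 GB)
d6 (1 GB) → drive 2 (remaining 1 GB)
d7 (6 GB) → drive 4 (remaining 2 GB)
d8 (2 GB) → drive 3 (remaining 0 GB)
d9 (1 GB) → drive 2 (remaining 0 GB)
d10 (5 GB) → drive 5 (remaining 3 GB)
d11 (2 GB) → drive 4 (remaining 0 GB)
5 drives × 8 GB = 40 GB; used 37 GB; unused 3 GB.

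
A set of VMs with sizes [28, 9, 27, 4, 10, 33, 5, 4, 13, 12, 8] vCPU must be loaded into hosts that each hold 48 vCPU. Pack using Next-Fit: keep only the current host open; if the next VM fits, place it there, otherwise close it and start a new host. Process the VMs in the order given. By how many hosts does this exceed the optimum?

0

Next-Fit: [28,9] [27,4,10] [33,5,4] [13,12,8] → 4 hosts.
Total size 153 vCPU; any packing needs at least ⌈153/48⌉ = 4 hosts.
So 4 is already optimal.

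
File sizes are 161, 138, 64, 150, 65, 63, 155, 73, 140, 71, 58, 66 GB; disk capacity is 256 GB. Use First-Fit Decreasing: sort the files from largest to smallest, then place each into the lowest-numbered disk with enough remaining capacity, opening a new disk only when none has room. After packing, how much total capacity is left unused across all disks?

Sorted descending: 161, 155, 150, 140, 138, 73, 71, 66, 65, 64, 63, 58.
Put 161 GB in disk 1; 95 GB remain.
Put 155 GB in disk 2; 101 GB remain.
Put 150 GB in disk 3; 106 GB remain.
Put 140 GB in disk 4; 116 GB remain.
Put 138 GB in disk 5; 118 GB remain.
Put 73 GB in disk 1; 22 GB remain.
Put 71 GB in disk 2; 30 GB remain.
Put 66 GB in disk 3; 40 GB remain.
Put 65 GB in disk 4; 51 GB remain.
Put 64 GB in disk 5; 54 GB remain.
Put 63 GB in disk 6; 193 GB remain.
Put 58 GB in disk 6; 135 GB remain.
6 disks × 256 GB = 1536 GB; used 1204 GB; unused 332 GB.

332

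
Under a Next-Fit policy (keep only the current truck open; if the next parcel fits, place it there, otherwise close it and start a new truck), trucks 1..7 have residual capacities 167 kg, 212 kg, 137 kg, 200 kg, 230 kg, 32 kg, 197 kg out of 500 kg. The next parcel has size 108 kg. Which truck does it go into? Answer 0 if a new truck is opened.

Next-Fit only looks at truck 7, which has 197 kg free.
108 kg fits there.

7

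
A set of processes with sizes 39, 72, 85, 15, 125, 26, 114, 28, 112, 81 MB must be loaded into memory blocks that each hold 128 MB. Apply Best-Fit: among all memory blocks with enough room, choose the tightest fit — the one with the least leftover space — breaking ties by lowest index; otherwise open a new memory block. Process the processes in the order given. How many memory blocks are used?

6

39 MB → memory block 1 (remaining 89 MB)
72 MB → memory block 1 (remaining 17 MB)
85 MB → memory block 2 (remaining 43 MB)
15 MB → memory block 1 (remaining 2 MB)
125 MB → memory block 3 (remaining 3 MB)
26 MB → memory block 2 (remaining 17 MB)
114 MB → memory block 4 (remaining 14 MB)
28 MB → memory block 5 (remaining 100 MB)
112 MB → memory block 6 (remaining 16 MB)
81 MB → memory block 5 (remaining 19 MB)
Final memory blocks: [39,72,15] [85,26] [125] [114] [28,81] [112].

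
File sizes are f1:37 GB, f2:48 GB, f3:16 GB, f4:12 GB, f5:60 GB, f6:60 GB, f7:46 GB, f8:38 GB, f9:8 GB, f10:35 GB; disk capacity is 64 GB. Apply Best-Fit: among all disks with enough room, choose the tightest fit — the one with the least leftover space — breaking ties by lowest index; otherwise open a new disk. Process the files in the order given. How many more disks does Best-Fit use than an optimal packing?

0

Best-Fit: [37,12,8] [48,16] [60] [60] [46] [38] [35] → 7 disks.
7 files exceed 32 GB (half the capacity), and no two of those can share a disk, so at least 7 disks are needed.
So 7 is already optimal.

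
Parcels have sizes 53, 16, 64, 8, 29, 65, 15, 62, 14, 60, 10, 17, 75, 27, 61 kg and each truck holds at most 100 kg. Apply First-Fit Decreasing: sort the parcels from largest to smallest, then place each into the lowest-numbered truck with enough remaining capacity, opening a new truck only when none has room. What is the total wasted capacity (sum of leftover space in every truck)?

Sorted descending: 75, 65, 64, 62, 61, 60, 53, 29, 27, 17, 16, 15, 14, 10, 8.
truck 1: place 75 kg, 25 kg left
truck 2: place 65 kg, 35 kg left
truck 3: place 64 kg, 36 kg left
truck 4: place 62 kg, 38 kg left
truck 5: place 61 kg, 39 kg left
truck 6: place 60 kg, 40 kg left
truck 7: place 53 kg, 47 kg left
truck 2: place 29 kg, 6 kg left
truck 3: place 27 kg, 9 kg left
truck 1: place 17 kg, 8 kg left
truck 4: place 16 kg, 22 kg left
truck 4: place 15 kg, 7 kg left
truck 5: place 14 kg, 25 kg left
truck 5: place 10 kg, 15 kg left
truck 1: place 8 kg, 0 kg left
7 trucks × 100 kg = 700 kg; used 576 kg; unused 124 kg.

124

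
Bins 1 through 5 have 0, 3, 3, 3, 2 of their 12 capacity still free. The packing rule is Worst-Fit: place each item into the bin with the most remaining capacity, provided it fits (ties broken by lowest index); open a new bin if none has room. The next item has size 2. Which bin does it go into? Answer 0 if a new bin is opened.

Bins with room: bin 2 (3), bin 3 (3), bin 4 (3), bin 5 (2).
Most room is bin 2 with 3 free.

2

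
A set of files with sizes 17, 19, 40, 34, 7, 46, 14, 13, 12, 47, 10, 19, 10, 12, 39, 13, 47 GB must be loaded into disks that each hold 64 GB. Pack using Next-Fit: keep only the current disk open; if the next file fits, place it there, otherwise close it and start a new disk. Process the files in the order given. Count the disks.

9 disks

Put 17 GB in disk 1; 47 GB remain.
Put 19 GB in disk 1; 28 GB remain.
Put 40 GB in disk 2; 24 GB remain.
Put 34 GB in disk 3; 30 GB remain.
Put 7 GB in disk 3; 23 GB remain.
Put 46 GB in disk 4; 18 GB remain.
Put 14 GB in disk 4; 4 GB remain.
Put 13 GB in disk 5; 51 GB remain.
Put 12 GB in disk 5; 39 GB remain.
Put 47 GB in disk 6; 17 GB remain.
Put 10 GB in disk 6; 7 GB remain.
Put 19 GB in disk 7; 45 GB remain.
Put 10 GB in disk 7; 35 GB remain.
Put 12 GB in disk 7; 23 GB remain.
Put 39 GB in disk 8; 25 GB remain.
Put 13 GB in disk 8; 12 GB remain.
Put 47 GB in disk 9; 17 GB remain.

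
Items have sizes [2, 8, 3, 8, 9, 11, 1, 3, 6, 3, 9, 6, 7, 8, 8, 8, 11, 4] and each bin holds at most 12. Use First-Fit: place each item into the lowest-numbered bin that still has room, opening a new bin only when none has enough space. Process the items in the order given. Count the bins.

bin 1: place 2, 10 left
bin 1: place 8, 2 left
bin 2: place 3, 9 left
bin 2: place 8, 1 left
bin 3: place 9, 3 left
bin 4: place 11, 1 left
bin 1: place 1, 1 left
bin 3: place 3, 0 left
bin 5: place 6, 6 left
bin 5: place 3, 3 left
bin 6: place 9, 3 left
bin 7: place 6, 6 left
bin 8: place 7, 5 left
bin 9: place 8, 4 left
bin 10: place 8, 4 left
bin 11: place 8, 4 left
bin 12: place 11, 1 left
bin 7: place 4, 2 left
Final bins: [2,8,1] [3,8] [9,3] [11] [6,3] [9] [6,4] [7] [8] [8] [8] [11].

12 bins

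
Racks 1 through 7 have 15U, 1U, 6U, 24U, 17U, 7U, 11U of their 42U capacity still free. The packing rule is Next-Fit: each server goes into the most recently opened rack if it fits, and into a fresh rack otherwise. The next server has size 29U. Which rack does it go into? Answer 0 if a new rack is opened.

Next-Fit only looks at rack 7, which has 11U free.
29U does not fit, so a new rack is opened.

0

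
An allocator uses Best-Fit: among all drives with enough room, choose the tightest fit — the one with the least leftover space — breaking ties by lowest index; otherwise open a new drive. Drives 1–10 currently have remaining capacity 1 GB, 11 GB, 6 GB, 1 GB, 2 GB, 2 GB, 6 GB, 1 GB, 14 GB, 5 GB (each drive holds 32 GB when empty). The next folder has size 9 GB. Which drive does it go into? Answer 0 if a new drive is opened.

2

Drives with room: drive 2 (11 GB), drive 9 (14 GB).
Tightest fit is drive 2 with 11 GB free.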